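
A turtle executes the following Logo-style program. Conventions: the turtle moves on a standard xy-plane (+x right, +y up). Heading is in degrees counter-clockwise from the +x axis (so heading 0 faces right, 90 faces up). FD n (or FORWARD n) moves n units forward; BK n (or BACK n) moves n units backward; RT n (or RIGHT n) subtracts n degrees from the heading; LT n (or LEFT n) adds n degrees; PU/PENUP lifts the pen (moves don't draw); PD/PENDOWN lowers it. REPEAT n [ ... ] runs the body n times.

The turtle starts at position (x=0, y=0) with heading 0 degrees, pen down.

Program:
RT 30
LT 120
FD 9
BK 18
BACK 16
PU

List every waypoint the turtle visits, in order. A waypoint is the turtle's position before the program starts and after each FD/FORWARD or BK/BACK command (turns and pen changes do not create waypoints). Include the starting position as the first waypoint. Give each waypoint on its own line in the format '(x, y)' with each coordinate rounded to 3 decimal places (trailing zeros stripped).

Answer: (0, 0)
(0, 9)
(0, -9)
(0, -25)

Derivation:
Executing turtle program step by step:
Start: pos=(0,0), heading=0, pen down
RT 30: heading 0 -> 330
LT 120: heading 330 -> 90
FD 9: (0,0) -> (0,9) [heading=90, draw]
BK 18: (0,9) -> (0,-9) [heading=90, draw]
BK 16: (0,-9) -> (0,-25) [heading=90, draw]
PU: pen up
Final: pos=(0,-25), heading=90, 3 segment(s) drawn
Waypoints (4 total):
(0, 0)
(0, 9)
(0, -9)
(0, -25)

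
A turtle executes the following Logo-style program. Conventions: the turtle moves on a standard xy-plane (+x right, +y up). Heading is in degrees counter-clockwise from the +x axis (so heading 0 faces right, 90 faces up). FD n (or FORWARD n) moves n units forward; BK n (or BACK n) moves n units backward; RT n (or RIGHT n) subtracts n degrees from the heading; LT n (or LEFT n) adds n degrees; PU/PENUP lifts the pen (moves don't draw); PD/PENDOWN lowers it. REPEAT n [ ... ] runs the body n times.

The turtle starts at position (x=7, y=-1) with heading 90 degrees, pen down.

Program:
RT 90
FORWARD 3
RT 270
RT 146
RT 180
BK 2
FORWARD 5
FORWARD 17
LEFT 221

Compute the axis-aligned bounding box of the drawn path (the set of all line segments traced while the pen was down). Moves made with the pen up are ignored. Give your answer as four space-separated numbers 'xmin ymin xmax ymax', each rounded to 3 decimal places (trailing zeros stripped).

Executing turtle program step by step:
Start: pos=(7,-1), heading=90, pen down
RT 90: heading 90 -> 0
FD 3: (7,-1) -> (10,-1) [heading=0, draw]
RT 270: heading 0 -> 90
RT 146: heading 90 -> 304
RT 180: heading 304 -> 124
BK 2: (10,-1) -> (11.118,-2.658) [heading=124, draw]
FD 5: (11.118,-2.658) -> (8.322,1.487) [heading=124, draw]
FD 17: (8.322,1.487) -> (-1.184,15.581) [heading=124, draw]
LT 221: heading 124 -> 345
Final: pos=(-1.184,15.581), heading=345, 4 segment(s) drawn

Segment endpoints: x in {-1.184, 7, 8.322, 10, 11.118}, y in {-2.658, -1, 1.487, 15.581}
xmin=-1.184, ymin=-2.658, xmax=11.118, ymax=15.581

Answer: -1.184 -2.658 11.118 15.581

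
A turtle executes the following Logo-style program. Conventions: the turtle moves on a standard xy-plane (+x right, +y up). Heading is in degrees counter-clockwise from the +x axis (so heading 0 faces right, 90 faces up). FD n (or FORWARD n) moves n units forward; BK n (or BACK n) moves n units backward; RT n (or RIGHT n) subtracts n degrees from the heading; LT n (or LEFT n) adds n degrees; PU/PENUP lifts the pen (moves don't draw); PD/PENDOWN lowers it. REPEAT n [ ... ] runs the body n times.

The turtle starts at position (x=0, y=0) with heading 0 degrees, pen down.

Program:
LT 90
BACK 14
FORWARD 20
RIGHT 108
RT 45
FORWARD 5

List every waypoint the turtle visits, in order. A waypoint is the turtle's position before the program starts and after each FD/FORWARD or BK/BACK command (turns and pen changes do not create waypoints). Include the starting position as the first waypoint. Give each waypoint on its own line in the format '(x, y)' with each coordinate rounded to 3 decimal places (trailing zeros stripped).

Answer: (0, 0)
(0, -14)
(0, 6)
(2.27, 1.545)

Derivation:
Executing turtle program step by step:
Start: pos=(0,0), heading=0, pen down
LT 90: heading 0 -> 90
BK 14: (0,0) -> (0,-14) [heading=90, draw]
FD 20: (0,-14) -> (0,6) [heading=90, draw]
RT 108: heading 90 -> 342
RT 45: heading 342 -> 297
FD 5: (0,6) -> (2.27,1.545) [heading=297, draw]
Final: pos=(2.27,1.545), heading=297, 3 segment(s) drawn
Waypoints (4 total):
(0, 0)
(0, -14)
(0, 6)
(2.27, 1.545)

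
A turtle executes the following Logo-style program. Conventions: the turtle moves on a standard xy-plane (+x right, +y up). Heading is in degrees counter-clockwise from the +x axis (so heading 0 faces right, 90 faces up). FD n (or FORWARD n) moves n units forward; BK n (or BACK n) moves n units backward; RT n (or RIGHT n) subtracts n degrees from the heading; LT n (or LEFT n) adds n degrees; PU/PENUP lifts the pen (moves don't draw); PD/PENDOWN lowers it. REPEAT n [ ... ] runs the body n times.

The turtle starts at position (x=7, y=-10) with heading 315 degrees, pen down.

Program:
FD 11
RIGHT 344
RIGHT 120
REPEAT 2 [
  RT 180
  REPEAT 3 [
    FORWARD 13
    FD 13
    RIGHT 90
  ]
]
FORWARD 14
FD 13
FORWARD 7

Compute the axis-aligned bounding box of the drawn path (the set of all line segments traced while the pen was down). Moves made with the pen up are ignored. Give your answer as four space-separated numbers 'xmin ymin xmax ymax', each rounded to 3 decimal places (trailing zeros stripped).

Answer: 5.883 -75.742 50.456 -4.387

Derivation:
Executing turtle program step by step:
Start: pos=(7,-10), heading=315, pen down
FD 11: (7,-10) -> (14.778,-17.778) [heading=315, draw]
RT 344: heading 315 -> 331
RT 120: heading 331 -> 211
REPEAT 2 [
  -- iteration 1/2 --
  RT 180: heading 211 -> 31
  REPEAT 3 [
    -- iteration 1/3 --
    FD 13: (14.778,-17.778) -> (25.921,-11.083) [heading=31, draw]
    FD 13: (25.921,-11.083) -> (37.065,-4.387) [heading=31, draw]
    RT 90: heading 31 -> 301
    -- iteration 2/3 --
    FD 13: (37.065,-4.387) -> (43.76,-15.53) [heading=301, draw]
    FD 13: (43.76,-15.53) -> (50.456,-26.674) [heading=301, draw]
    RT 90: heading 301 -> 211
    -- iteration 3/3 --
    FD 13: (50.456,-26.674) -> (39.312,-33.369) [heading=211, draw]
    FD 13: (39.312,-33.369) -> (28.169,-40.065) [heading=211, draw]
    RT 90: heading 211 -> 121
  ]
  -- iteration 2/2 --
  RT 180: heading 121 -> 301
  REPEAT 3 [
    -- iteration 1/3 --
    FD 13: (28.169,-40.065) -> (34.865,-51.208) [heading=301, draw]
    FD 13: (34.865,-51.208) -> (41.56,-62.351) [heading=301, draw]
    RT 90: heading 301 -> 211
    -- iteration 2/3 --
    FD 13: (41.56,-62.351) -> (30.417,-69.046) [heading=211, draw]
    FD 13: (30.417,-69.046) -> (19.274,-75.742) [heading=211, draw]
    RT 90: heading 211 -> 121
    -- iteration 3/3 --
    FD 13: (19.274,-75.742) -> (12.578,-64.599) [heading=121, draw]
    FD 13: (12.578,-64.599) -> (5.883,-53.456) [heading=121, draw]
    RT 90: heading 121 -> 31
  ]
]
FD 14: (5.883,-53.456) -> (17.883,-46.245) [heading=31, draw]
FD 13: (17.883,-46.245) -> (29.026,-39.549) [heading=31, draw]
FD 7: (29.026,-39.549) -> (35.027,-35.944) [heading=31, draw]
Final: pos=(35.027,-35.944), heading=31, 16 segment(s) drawn

Segment endpoints: x in {5.883, 7, 12.578, 14.778, 17.883, 19.274, 25.921, 28.169, 29.026, 30.417, 34.865, 35.027, 37.065, 39.312, 41.56, 43.76, 50.456}, y in {-75.742, -69.046, -64.599, -62.351, -53.456, -51.208, -46.245, -40.065, -39.549, -35.944, -33.369, -26.674, -17.778, -15.53, -11.083, -10, -4.387}
xmin=5.883, ymin=-75.742, xmax=50.456, ymax=-4.387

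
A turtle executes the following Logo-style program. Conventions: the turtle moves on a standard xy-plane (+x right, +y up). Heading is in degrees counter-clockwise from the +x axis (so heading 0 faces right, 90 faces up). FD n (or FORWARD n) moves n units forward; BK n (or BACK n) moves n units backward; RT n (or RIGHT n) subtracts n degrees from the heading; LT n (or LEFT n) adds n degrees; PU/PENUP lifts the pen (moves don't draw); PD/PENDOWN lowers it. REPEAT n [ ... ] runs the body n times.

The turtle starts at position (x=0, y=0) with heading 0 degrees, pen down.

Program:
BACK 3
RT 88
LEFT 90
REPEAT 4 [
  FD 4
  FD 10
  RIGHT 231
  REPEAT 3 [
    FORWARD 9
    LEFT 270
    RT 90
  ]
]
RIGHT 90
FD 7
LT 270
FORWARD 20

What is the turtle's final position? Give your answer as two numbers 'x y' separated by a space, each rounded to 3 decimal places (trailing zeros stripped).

Executing turtle program step by step:
Start: pos=(0,0), heading=0, pen down
BK 3: (0,0) -> (-3,0) [heading=0, draw]
RT 88: heading 0 -> 272
LT 90: heading 272 -> 2
REPEAT 4 [
  -- iteration 1/4 --
  FD 4: (-3,0) -> (0.998,0.14) [heading=2, draw]
  FD 10: (0.998,0.14) -> (10.991,0.489) [heading=2, draw]
  RT 231: heading 2 -> 131
  REPEAT 3 [
    -- iteration 1/3 --
    FD 9: (10.991,0.489) -> (5.087,7.281) [heading=131, draw]
    LT 270: heading 131 -> 41
    RT 90: heading 41 -> 311
    -- iteration 2/3 --
    FD 9: (5.087,7.281) -> (10.991,0.489) [heading=311, draw]
    LT 270: heading 311 -> 221
    RT 90: heading 221 -> 131
    -- iteration 3/3 --
    FD 9: (10.991,0.489) -> (5.087,7.281) [heading=131, draw]
    LT 270: heading 131 -> 41
    RT 90: heading 41 -> 311
  ]
  -- iteration 2/4 --
  FD 4: (5.087,7.281) -> (7.711,4.262) [heading=311, draw]
  FD 10: (7.711,4.262) -> (14.272,-3.285) [heading=311, draw]
  RT 231: heading 311 -> 80
  REPEAT 3 [
    -- iteration 1/3 --
    FD 9: (14.272,-3.285) -> (15.835,5.578) [heading=80, draw]
    LT 270: heading 80 -> 350
    RT 90: heading 350 -> 260
    -- iteration 2/3 --
    FD 9: (15.835,5.578) -> (14.272,-3.285) [heading=260, draw]
    LT 270: heading 260 -> 170
    RT 90: heading 170 -> 80
    -- iteration 3/3 --
    FD 9: (14.272,-3.285) -> (15.835,5.578) [heading=80, draw]
    LT 270: heading 80 -> 350
    RT 90: heading 350 -> 260
  ]
  -- iteration 3/4 --
  FD 4: (15.835,5.578) -> (15.14,1.639) [heading=260, draw]
  FD 10: (15.14,1.639) -> (13.404,-8.209) [heading=260, draw]
  RT 231: heading 260 -> 29
  REPEAT 3 [
    -- iteration 1/3 --
    FD 9: (13.404,-8.209) -> (21.275,-3.846) [heading=29, draw]
    LT 270: heading 29 -> 299
    RT 90: heading 299 -> 209
    -- iteration 2/3 --
    FD 9: (21.275,-3.846) -> (13.404,-8.209) [heading=209, draw]
    LT 270: heading 209 -> 119
    RT 90: heading 119 -> 29
    -- iteration 3/3 --
    FD 9: (13.404,-8.209) -> (21.275,-3.846) [heading=29, draw]
    LT 270: heading 29 -> 299
    RT 90: heading 299 -> 209
  ]
  -- iteration 4/4 --
  FD 4: (21.275,-3.846) -> (17.777,-5.785) [heading=209, draw]
  FD 10: (17.777,-5.785) -> (9.03,-10.633) [heading=209, draw]
  RT 231: heading 209 -> 338
  REPEAT 3 [
    -- iteration 1/3 --
    FD 9: (9.03,-10.633) -> (17.375,-14.005) [heading=338, draw]
    LT 270: heading 338 -> 248
    RT 90: heading 248 -> 158
    -- iteration 2/3 --
    FD 9: (17.375,-14.005) -> (9.03,-10.633) [heading=158, draw]
    LT 270: heading 158 -> 68
    RT 90: heading 68 -> 338
    -- iteration 3/3 --
    FD 9: (9.03,-10.633) -> (17.375,-14.005) [heading=338, draw]
    LT 270: heading 338 -> 248
    RT 90: heading 248 -> 158
  ]
]
RT 90: heading 158 -> 68
FD 7: (17.375,-14.005) -> (19.997,-7.514) [heading=68, draw]
LT 270: heading 68 -> 338
FD 20: (19.997,-7.514) -> (38.541,-15.006) [heading=338, draw]
Final: pos=(38.541,-15.006), heading=338, 23 segment(s) drawn

Answer: 38.541 -15.006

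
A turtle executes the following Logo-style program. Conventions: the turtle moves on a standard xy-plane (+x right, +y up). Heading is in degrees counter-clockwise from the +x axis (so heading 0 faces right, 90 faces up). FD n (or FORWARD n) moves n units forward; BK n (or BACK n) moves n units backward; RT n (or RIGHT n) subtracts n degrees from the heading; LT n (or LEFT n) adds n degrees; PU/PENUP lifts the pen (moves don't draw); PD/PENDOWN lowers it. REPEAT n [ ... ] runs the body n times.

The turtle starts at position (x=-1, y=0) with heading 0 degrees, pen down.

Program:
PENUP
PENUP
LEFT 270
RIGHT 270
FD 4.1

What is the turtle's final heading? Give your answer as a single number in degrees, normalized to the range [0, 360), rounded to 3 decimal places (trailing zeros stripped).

Answer: 0

Derivation:
Executing turtle program step by step:
Start: pos=(-1,0), heading=0, pen down
PU: pen up
PU: pen up
LT 270: heading 0 -> 270
RT 270: heading 270 -> 0
FD 4.1: (-1,0) -> (3.1,0) [heading=0, move]
Final: pos=(3.1,0), heading=0, 0 segment(s) drawn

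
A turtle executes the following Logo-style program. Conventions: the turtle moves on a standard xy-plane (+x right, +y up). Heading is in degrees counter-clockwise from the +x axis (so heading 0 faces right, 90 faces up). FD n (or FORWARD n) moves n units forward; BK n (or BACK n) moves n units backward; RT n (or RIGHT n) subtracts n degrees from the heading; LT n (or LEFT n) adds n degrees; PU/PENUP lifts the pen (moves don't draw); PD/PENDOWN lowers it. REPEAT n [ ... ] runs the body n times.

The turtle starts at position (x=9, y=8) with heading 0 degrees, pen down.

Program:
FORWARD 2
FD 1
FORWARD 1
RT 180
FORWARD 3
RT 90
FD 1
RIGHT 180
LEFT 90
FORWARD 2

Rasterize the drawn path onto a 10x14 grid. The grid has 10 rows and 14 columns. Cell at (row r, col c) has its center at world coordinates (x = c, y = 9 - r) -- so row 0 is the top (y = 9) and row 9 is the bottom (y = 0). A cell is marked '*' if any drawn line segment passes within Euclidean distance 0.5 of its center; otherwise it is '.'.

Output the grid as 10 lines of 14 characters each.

Segment 0: (9,8) -> (11,8)
Segment 1: (11,8) -> (12,8)
Segment 2: (12,8) -> (13,8)
Segment 3: (13,8) -> (10,8)
Segment 4: (10,8) -> (10,9)
Segment 5: (10,9) -> (12,9)

Answer: ..........***.
.........*****
..............
..............
..............
..............
..............
..............
..............
..............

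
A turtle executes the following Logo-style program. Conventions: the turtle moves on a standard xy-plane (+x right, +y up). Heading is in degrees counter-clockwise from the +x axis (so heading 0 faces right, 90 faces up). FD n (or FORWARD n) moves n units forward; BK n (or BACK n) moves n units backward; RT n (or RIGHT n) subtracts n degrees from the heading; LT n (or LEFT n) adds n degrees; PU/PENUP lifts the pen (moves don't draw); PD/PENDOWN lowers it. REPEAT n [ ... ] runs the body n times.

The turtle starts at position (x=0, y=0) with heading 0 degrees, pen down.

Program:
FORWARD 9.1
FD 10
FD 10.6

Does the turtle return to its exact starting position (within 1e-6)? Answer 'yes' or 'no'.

Executing turtle program step by step:
Start: pos=(0,0), heading=0, pen down
FD 9.1: (0,0) -> (9.1,0) [heading=0, draw]
FD 10: (9.1,0) -> (19.1,0) [heading=0, draw]
FD 10.6: (19.1,0) -> (29.7,0) [heading=0, draw]
Final: pos=(29.7,0), heading=0, 3 segment(s) drawn

Start position: (0, 0)
Final position: (29.7, 0)
Distance = 29.7; >= 1e-6 -> NOT closed

Answer: no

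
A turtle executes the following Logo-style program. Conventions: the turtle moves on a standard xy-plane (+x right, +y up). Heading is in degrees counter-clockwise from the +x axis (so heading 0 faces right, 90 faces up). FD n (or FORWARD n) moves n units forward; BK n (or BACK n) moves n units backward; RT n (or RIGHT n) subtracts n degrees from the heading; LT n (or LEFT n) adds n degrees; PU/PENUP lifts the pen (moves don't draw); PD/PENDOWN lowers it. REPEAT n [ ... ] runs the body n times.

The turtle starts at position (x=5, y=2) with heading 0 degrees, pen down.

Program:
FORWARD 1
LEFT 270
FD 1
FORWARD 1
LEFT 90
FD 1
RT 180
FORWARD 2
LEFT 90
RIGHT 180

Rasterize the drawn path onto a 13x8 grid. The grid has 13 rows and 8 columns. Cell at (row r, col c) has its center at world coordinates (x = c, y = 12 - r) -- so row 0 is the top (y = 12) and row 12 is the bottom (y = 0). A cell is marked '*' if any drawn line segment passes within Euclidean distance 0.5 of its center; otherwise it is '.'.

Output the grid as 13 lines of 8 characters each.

Segment 0: (5,2) -> (6,2)
Segment 1: (6,2) -> (6,1)
Segment 2: (6,1) -> (6,0)
Segment 3: (6,0) -> (7,-0)
Segment 4: (7,-0) -> (5,0)

Answer: ........
........
........
........
........
........
........
........
........
........
.....**.
......*.
.....***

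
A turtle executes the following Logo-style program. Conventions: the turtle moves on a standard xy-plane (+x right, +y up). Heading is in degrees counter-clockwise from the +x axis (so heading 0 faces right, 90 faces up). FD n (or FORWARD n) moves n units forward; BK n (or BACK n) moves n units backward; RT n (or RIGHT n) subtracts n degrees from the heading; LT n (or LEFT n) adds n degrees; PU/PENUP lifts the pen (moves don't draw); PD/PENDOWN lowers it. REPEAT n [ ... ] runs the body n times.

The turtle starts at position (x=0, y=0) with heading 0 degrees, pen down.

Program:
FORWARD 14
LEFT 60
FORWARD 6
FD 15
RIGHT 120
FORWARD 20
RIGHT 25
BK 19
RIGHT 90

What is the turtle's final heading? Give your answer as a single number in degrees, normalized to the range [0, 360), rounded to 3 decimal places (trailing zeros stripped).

Executing turtle program step by step:
Start: pos=(0,0), heading=0, pen down
FD 14: (0,0) -> (14,0) [heading=0, draw]
LT 60: heading 0 -> 60
FD 6: (14,0) -> (17,5.196) [heading=60, draw]
FD 15: (17,5.196) -> (24.5,18.187) [heading=60, draw]
RT 120: heading 60 -> 300
FD 20: (24.5,18.187) -> (34.5,0.866) [heading=300, draw]
RT 25: heading 300 -> 275
BK 19: (34.5,0.866) -> (32.844,19.794) [heading=275, draw]
RT 90: heading 275 -> 185
Final: pos=(32.844,19.794), heading=185, 5 segment(s) drawn

Answer: 185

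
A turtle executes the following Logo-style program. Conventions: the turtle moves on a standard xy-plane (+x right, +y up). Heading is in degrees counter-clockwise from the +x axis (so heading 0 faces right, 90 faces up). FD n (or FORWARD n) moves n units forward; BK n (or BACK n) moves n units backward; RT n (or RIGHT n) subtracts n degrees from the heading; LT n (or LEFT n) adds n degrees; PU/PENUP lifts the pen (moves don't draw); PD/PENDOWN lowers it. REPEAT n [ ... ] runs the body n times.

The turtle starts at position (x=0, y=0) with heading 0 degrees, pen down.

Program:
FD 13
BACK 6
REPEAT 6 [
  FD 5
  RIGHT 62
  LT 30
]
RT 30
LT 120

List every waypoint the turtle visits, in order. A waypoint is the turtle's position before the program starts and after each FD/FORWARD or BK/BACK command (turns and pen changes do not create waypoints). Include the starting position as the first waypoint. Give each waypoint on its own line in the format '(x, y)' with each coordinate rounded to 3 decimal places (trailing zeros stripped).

Answer: (0, 0)
(13, 0)
(7, 0)
(12, 0)
(16.24, -2.65)
(18.432, -7.144)
(17.909, -12.116)
(14.831, -16.056)
(10.133, -17.766)

Derivation:
Executing turtle program step by step:
Start: pos=(0,0), heading=0, pen down
FD 13: (0,0) -> (13,0) [heading=0, draw]
BK 6: (13,0) -> (7,0) [heading=0, draw]
REPEAT 6 [
  -- iteration 1/6 --
  FD 5: (7,0) -> (12,0) [heading=0, draw]
  RT 62: heading 0 -> 298
  LT 30: heading 298 -> 328
  -- iteration 2/6 --
  FD 5: (12,0) -> (16.24,-2.65) [heading=328, draw]
  RT 62: heading 328 -> 266
  LT 30: heading 266 -> 296
  -- iteration 3/6 --
  FD 5: (16.24,-2.65) -> (18.432,-7.144) [heading=296, draw]
  RT 62: heading 296 -> 234
  LT 30: heading 234 -> 264
  -- iteration 4/6 --
  FD 5: (18.432,-7.144) -> (17.909,-12.116) [heading=264, draw]
  RT 62: heading 264 -> 202
  LT 30: heading 202 -> 232
  -- iteration 5/6 --
  FD 5: (17.909,-12.116) -> (14.831,-16.056) [heading=232, draw]
  RT 62: heading 232 -> 170
  LT 30: heading 170 -> 200
  -- iteration 6/6 --
  FD 5: (14.831,-16.056) -> (10.133,-17.766) [heading=200, draw]
  RT 62: heading 200 -> 138
  LT 30: heading 138 -> 168
]
RT 30: heading 168 -> 138
LT 120: heading 138 -> 258
Final: pos=(10.133,-17.766), heading=258, 8 segment(s) drawn
Waypoints (9 total):
(0, 0)
(13, 0)
(7, 0)
(12, 0)
(16.24, -2.65)
(18.432, -7.144)
(17.909, -12.116)
(14.831, -16.056)
(10.133, -17.766)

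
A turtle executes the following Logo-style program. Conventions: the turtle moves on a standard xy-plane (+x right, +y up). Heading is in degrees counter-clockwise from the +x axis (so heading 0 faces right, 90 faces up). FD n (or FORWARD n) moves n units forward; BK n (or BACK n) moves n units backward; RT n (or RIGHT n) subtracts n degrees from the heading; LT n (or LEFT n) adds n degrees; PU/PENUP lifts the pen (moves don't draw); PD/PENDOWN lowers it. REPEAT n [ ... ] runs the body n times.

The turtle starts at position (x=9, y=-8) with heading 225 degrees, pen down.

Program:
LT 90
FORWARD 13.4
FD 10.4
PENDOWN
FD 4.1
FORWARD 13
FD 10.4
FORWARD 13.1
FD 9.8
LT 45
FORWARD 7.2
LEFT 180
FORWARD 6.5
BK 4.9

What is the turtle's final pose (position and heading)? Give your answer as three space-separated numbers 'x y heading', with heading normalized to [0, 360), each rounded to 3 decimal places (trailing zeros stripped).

Answer: 67.067 -60.467 180

Derivation:
Executing turtle program step by step:
Start: pos=(9,-8), heading=225, pen down
LT 90: heading 225 -> 315
FD 13.4: (9,-8) -> (18.475,-17.475) [heading=315, draw]
FD 10.4: (18.475,-17.475) -> (25.829,-24.829) [heading=315, draw]
PD: pen down
FD 4.1: (25.829,-24.829) -> (28.728,-27.728) [heading=315, draw]
FD 13: (28.728,-27.728) -> (37.921,-36.921) [heading=315, draw]
FD 10.4: (37.921,-36.921) -> (45.275,-44.275) [heading=315, draw]
FD 13.1: (45.275,-44.275) -> (54.538,-53.538) [heading=315, draw]
FD 9.8: (54.538,-53.538) -> (61.467,-60.467) [heading=315, draw]
LT 45: heading 315 -> 0
FD 7.2: (61.467,-60.467) -> (68.667,-60.467) [heading=0, draw]
LT 180: heading 0 -> 180
FD 6.5: (68.667,-60.467) -> (62.167,-60.467) [heading=180, draw]
BK 4.9: (62.167,-60.467) -> (67.067,-60.467) [heading=180, draw]
Final: pos=(67.067,-60.467), heading=180, 10 segment(s) drawn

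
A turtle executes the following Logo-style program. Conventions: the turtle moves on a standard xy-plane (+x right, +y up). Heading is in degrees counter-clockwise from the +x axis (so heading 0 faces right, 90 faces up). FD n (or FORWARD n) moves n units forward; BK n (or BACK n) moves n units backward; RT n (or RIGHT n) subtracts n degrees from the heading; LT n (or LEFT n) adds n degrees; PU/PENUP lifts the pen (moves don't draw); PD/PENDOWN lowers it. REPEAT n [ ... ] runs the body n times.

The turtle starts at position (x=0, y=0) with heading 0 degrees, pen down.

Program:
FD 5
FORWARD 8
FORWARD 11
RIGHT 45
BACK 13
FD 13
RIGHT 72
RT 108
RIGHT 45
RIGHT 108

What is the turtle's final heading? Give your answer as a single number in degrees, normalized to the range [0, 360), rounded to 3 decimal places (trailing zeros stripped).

Executing turtle program step by step:
Start: pos=(0,0), heading=0, pen down
FD 5: (0,0) -> (5,0) [heading=0, draw]
FD 8: (5,0) -> (13,0) [heading=0, draw]
FD 11: (13,0) -> (24,0) [heading=0, draw]
RT 45: heading 0 -> 315
BK 13: (24,0) -> (14.808,9.192) [heading=315, draw]
FD 13: (14.808,9.192) -> (24,0) [heading=315, draw]
RT 72: heading 315 -> 243
RT 108: heading 243 -> 135
RT 45: heading 135 -> 90
RT 108: heading 90 -> 342
Final: pos=(24,0), heading=342, 5 segment(s) drawn

Answer: 342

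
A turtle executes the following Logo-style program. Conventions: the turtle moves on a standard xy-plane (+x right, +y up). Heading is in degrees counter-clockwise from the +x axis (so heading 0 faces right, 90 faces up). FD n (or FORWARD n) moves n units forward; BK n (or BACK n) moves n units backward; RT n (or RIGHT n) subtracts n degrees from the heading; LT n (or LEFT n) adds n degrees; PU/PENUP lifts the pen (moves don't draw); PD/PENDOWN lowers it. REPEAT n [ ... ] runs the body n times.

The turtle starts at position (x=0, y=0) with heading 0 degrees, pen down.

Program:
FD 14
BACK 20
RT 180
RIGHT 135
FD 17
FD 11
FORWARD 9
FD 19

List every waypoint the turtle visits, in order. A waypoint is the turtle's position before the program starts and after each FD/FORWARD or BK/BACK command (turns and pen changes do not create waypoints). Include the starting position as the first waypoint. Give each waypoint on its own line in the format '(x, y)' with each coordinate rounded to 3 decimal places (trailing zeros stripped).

Answer: (0, 0)
(14, 0)
(-6, 0)
(6.021, 12.021)
(13.799, 19.799)
(20.163, 26.163)
(33.598, 39.598)

Derivation:
Executing turtle program step by step:
Start: pos=(0,0), heading=0, pen down
FD 14: (0,0) -> (14,0) [heading=0, draw]
BK 20: (14,0) -> (-6,0) [heading=0, draw]
RT 180: heading 0 -> 180
RT 135: heading 180 -> 45
FD 17: (-6,0) -> (6.021,12.021) [heading=45, draw]
FD 11: (6.021,12.021) -> (13.799,19.799) [heading=45, draw]
FD 9: (13.799,19.799) -> (20.163,26.163) [heading=45, draw]
FD 19: (20.163,26.163) -> (33.598,39.598) [heading=45, draw]
Final: pos=(33.598,39.598), heading=45, 6 segment(s) drawn
Waypoints (7 total):
(0, 0)
(14, 0)
(-6, 0)
(6.021, 12.021)
(13.799, 19.799)
(20.163, 26.163)
(33.598, 39.598)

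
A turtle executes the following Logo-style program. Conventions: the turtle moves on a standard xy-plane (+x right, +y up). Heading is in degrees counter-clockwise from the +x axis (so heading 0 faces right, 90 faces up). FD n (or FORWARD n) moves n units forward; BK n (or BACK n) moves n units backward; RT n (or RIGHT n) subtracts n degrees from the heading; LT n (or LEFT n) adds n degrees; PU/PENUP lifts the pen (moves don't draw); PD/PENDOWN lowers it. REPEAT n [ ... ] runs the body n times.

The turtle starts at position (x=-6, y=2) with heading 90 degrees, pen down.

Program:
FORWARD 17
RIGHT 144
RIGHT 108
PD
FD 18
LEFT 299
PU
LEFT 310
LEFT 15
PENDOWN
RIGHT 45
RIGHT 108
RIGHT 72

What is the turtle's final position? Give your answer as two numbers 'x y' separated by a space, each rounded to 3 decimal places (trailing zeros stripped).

Answer: -23.119 13.438

Derivation:
Executing turtle program step by step:
Start: pos=(-6,2), heading=90, pen down
FD 17: (-6,2) -> (-6,19) [heading=90, draw]
RT 144: heading 90 -> 306
RT 108: heading 306 -> 198
PD: pen down
FD 18: (-6,19) -> (-23.119,13.438) [heading=198, draw]
LT 299: heading 198 -> 137
PU: pen up
LT 310: heading 137 -> 87
LT 15: heading 87 -> 102
PD: pen down
RT 45: heading 102 -> 57
RT 108: heading 57 -> 309
RT 72: heading 309 -> 237
Final: pos=(-23.119,13.438), heading=237, 2 segment(s) drawn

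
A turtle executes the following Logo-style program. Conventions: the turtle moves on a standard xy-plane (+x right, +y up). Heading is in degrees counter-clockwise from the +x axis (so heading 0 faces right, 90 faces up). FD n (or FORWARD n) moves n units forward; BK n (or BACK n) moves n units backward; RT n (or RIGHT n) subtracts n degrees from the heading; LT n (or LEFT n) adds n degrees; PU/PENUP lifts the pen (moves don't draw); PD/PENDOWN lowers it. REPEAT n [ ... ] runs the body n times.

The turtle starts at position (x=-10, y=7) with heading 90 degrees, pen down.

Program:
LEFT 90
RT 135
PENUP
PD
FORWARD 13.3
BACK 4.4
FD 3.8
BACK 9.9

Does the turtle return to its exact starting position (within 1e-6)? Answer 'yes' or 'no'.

Executing turtle program step by step:
Start: pos=(-10,7), heading=90, pen down
LT 90: heading 90 -> 180
RT 135: heading 180 -> 45
PU: pen up
PD: pen down
FD 13.3: (-10,7) -> (-0.595,16.405) [heading=45, draw]
BK 4.4: (-0.595,16.405) -> (-3.707,13.293) [heading=45, draw]
FD 3.8: (-3.707,13.293) -> (-1.02,15.98) [heading=45, draw]
BK 9.9: (-1.02,15.98) -> (-8.02,8.98) [heading=45, draw]
Final: pos=(-8.02,8.98), heading=45, 4 segment(s) drawn

Start position: (-10, 7)
Final position: (-8.02, 8.98)
Distance = 2.8; >= 1e-6 -> NOT closed

Answer: no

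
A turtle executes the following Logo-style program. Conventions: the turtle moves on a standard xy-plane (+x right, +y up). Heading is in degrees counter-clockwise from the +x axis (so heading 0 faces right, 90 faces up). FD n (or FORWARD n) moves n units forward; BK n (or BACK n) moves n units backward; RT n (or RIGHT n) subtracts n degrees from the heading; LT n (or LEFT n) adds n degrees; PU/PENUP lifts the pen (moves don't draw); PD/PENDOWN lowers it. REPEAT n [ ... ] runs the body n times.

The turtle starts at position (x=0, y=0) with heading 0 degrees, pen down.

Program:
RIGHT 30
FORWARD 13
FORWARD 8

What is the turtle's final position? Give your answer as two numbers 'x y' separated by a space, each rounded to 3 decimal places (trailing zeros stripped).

Executing turtle program step by step:
Start: pos=(0,0), heading=0, pen down
RT 30: heading 0 -> 330
FD 13: (0,0) -> (11.258,-6.5) [heading=330, draw]
FD 8: (11.258,-6.5) -> (18.187,-10.5) [heading=330, draw]
Final: pos=(18.187,-10.5), heading=330, 2 segment(s) drawn

Answer: 18.187 -10.5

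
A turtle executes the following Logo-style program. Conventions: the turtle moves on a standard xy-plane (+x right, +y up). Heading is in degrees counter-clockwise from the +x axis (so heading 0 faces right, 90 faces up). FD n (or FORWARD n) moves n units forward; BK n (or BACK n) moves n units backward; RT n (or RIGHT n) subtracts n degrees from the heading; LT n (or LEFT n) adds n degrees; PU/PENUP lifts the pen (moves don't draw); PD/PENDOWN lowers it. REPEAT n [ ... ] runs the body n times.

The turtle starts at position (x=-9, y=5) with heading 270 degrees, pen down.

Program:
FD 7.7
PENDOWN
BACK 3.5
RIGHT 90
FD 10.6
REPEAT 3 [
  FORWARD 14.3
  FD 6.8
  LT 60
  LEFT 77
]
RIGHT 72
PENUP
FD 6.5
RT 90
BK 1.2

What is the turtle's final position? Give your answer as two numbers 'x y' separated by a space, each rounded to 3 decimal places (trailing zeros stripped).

Executing turtle program step by step:
Start: pos=(-9,5), heading=270, pen down
FD 7.7: (-9,5) -> (-9,-2.7) [heading=270, draw]
PD: pen down
BK 3.5: (-9,-2.7) -> (-9,0.8) [heading=270, draw]
RT 90: heading 270 -> 180
FD 10.6: (-9,0.8) -> (-19.6,0.8) [heading=180, draw]
REPEAT 3 [
  -- iteration 1/3 --
  FD 14.3: (-19.6,0.8) -> (-33.9,0.8) [heading=180, draw]
  FD 6.8: (-33.9,0.8) -> (-40.7,0.8) [heading=180, draw]
  LT 60: heading 180 -> 240
  LT 77: heading 240 -> 317
  -- iteration 2/3 --
  FD 14.3: (-40.7,0.8) -> (-30.242,-8.953) [heading=317, draw]
  FD 6.8: (-30.242,-8.953) -> (-25.268,-13.59) [heading=317, draw]
  LT 60: heading 317 -> 17
  LT 77: heading 17 -> 94
  -- iteration 3/3 --
  FD 14.3: (-25.268,-13.59) -> (-26.266,0.675) [heading=94, draw]
  FD 6.8: (-26.266,0.675) -> (-26.74,7.458) [heading=94, draw]
  LT 60: heading 94 -> 154
  LT 77: heading 154 -> 231
]
RT 72: heading 231 -> 159
PU: pen up
FD 6.5: (-26.74,7.458) -> (-32.809,9.788) [heading=159, move]
RT 90: heading 159 -> 69
BK 1.2: (-32.809,9.788) -> (-33.239,8.668) [heading=69, move]
Final: pos=(-33.239,8.668), heading=69, 9 segment(s) drawn

Answer: -33.239 8.668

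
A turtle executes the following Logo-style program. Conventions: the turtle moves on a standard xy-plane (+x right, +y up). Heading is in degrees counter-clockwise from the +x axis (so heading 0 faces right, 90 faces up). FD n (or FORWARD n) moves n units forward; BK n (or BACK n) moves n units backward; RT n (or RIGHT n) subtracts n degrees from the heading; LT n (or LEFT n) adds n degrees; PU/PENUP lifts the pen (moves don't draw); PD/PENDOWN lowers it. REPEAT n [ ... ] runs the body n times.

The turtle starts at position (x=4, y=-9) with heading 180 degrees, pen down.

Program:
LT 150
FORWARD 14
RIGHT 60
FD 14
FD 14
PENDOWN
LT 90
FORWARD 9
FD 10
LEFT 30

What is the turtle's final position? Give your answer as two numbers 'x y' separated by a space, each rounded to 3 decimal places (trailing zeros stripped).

Answer: 35.124 -44

Derivation:
Executing turtle program step by step:
Start: pos=(4,-9), heading=180, pen down
LT 150: heading 180 -> 330
FD 14: (4,-9) -> (16.124,-16) [heading=330, draw]
RT 60: heading 330 -> 270
FD 14: (16.124,-16) -> (16.124,-30) [heading=270, draw]
FD 14: (16.124,-30) -> (16.124,-44) [heading=270, draw]
PD: pen down
LT 90: heading 270 -> 0
FD 9: (16.124,-44) -> (25.124,-44) [heading=0, draw]
FD 10: (25.124,-44) -> (35.124,-44) [heading=0, draw]
LT 30: heading 0 -> 30
Final: pos=(35.124,-44), heading=30, 5 segment(s) drawn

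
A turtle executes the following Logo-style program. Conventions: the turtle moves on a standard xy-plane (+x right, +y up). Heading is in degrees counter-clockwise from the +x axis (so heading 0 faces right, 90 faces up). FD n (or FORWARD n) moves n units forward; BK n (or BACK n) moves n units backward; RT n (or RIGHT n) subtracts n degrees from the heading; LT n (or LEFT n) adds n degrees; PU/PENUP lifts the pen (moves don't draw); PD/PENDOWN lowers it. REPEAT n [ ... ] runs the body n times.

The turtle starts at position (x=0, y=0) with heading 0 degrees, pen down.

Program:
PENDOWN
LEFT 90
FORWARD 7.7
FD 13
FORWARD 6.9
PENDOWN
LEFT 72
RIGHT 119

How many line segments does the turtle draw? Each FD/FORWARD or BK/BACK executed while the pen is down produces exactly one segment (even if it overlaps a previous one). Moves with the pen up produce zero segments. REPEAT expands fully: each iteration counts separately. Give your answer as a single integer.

Executing turtle program step by step:
Start: pos=(0,0), heading=0, pen down
PD: pen down
LT 90: heading 0 -> 90
FD 7.7: (0,0) -> (0,7.7) [heading=90, draw]
FD 13: (0,7.7) -> (0,20.7) [heading=90, draw]
FD 6.9: (0,20.7) -> (0,27.6) [heading=90, draw]
PD: pen down
LT 72: heading 90 -> 162
RT 119: heading 162 -> 43
Final: pos=(0,27.6), heading=43, 3 segment(s) drawn
Segments drawn: 3

Answer: 3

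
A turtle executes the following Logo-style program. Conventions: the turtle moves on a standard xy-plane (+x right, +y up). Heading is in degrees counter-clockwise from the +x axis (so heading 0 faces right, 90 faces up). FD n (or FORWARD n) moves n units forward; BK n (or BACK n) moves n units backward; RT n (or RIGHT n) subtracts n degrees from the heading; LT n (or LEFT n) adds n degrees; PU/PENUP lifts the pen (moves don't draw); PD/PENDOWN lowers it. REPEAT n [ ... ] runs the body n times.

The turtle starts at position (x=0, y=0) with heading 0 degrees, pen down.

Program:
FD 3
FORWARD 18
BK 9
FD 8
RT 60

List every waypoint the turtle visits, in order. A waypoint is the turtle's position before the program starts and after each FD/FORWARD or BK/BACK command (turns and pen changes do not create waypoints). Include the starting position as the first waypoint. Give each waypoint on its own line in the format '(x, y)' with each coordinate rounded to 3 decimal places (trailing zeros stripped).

Answer: (0, 0)
(3, 0)
(21, 0)
(12, 0)
(20, 0)

Derivation:
Executing turtle program step by step:
Start: pos=(0,0), heading=0, pen down
FD 3: (0,0) -> (3,0) [heading=0, draw]
FD 18: (3,0) -> (21,0) [heading=0, draw]
BK 9: (21,0) -> (12,0) [heading=0, draw]
FD 8: (12,0) -> (20,0) [heading=0, draw]
RT 60: heading 0 -> 300
Final: pos=(20,0), heading=300, 4 segment(s) drawn
Waypoints (5 total):
(0, 0)
(3, 0)
(21, 0)
(12, 0)
(20, 0)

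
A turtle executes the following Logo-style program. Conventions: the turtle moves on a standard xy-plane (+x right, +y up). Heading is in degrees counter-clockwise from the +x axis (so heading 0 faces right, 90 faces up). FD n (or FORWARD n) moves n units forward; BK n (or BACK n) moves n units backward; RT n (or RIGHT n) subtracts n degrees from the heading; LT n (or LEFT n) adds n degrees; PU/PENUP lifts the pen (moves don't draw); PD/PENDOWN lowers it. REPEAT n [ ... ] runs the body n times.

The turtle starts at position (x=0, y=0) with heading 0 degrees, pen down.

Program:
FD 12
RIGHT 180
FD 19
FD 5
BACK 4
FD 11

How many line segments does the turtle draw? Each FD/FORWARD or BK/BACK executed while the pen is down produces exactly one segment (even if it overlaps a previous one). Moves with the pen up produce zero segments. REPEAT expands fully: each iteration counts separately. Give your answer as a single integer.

Answer: 5

Derivation:
Executing turtle program step by step:
Start: pos=(0,0), heading=0, pen down
FD 12: (0,0) -> (12,0) [heading=0, draw]
RT 180: heading 0 -> 180
FD 19: (12,0) -> (-7,0) [heading=180, draw]
FD 5: (-7,0) -> (-12,0) [heading=180, draw]
BK 4: (-12,0) -> (-8,0) [heading=180, draw]
FD 11: (-8,0) -> (-19,0) [heading=180, draw]
Final: pos=(-19,0), heading=180, 5 segment(s) drawn
Segments drawn: 5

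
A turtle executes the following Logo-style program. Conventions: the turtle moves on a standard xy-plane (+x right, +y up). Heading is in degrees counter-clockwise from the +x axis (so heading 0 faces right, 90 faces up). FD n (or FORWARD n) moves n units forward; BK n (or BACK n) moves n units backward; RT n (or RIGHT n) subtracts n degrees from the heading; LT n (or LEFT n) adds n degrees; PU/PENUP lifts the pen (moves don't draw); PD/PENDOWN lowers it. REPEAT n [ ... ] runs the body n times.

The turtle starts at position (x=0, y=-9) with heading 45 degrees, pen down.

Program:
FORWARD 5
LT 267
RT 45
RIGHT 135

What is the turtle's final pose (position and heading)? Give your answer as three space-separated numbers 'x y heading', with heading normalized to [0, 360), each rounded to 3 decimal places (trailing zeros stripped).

Executing turtle program step by step:
Start: pos=(0,-9), heading=45, pen down
FD 5: (0,-9) -> (3.536,-5.464) [heading=45, draw]
LT 267: heading 45 -> 312
RT 45: heading 312 -> 267
RT 135: heading 267 -> 132
Final: pos=(3.536,-5.464), heading=132, 1 segment(s) drawn

Answer: 3.536 -5.464 132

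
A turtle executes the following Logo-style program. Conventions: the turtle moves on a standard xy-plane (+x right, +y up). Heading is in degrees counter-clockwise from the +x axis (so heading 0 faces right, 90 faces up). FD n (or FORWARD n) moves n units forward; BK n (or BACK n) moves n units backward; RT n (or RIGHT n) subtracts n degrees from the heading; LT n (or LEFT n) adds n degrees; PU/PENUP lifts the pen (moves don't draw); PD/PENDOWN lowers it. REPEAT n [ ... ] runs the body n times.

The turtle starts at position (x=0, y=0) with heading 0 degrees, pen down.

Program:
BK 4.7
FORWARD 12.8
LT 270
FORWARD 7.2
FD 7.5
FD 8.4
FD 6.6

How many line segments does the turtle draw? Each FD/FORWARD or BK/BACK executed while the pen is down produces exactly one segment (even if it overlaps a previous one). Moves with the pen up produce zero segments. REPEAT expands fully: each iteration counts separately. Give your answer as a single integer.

Executing turtle program step by step:
Start: pos=(0,0), heading=0, pen down
BK 4.7: (0,0) -> (-4.7,0) [heading=0, draw]
FD 12.8: (-4.7,0) -> (8.1,0) [heading=0, draw]
LT 270: heading 0 -> 270
FD 7.2: (8.1,0) -> (8.1,-7.2) [heading=270, draw]
FD 7.5: (8.1,-7.2) -> (8.1,-14.7) [heading=270, draw]
FD 8.4: (8.1,-14.7) -> (8.1,-23.1) [heading=270, draw]
FD 6.6: (8.1,-23.1) -> (8.1,-29.7) [heading=270, draw]
Final: pos=(8.1,-29.7), heading=270, 6 segment(s) drawn
Segments drawn: 6

Answer: 6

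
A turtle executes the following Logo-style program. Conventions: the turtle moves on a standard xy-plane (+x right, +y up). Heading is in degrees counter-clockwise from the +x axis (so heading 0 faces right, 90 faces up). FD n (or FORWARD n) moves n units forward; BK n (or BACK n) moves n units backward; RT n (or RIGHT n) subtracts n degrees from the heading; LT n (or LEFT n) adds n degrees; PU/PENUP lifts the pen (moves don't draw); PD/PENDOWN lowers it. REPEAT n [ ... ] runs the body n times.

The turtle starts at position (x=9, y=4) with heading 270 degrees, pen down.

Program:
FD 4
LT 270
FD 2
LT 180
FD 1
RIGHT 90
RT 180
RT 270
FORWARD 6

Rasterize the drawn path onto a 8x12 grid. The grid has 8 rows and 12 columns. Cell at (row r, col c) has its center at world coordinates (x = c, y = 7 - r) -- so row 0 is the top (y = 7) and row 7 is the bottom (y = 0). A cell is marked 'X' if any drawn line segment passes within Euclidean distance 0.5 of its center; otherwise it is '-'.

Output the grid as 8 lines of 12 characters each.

Answer: ------------
------------
------------
---------X--
---------X--
---------X--
---------X--
--XXXXXXXX--

Derivation:
Segment 0: (9,4) -> (9,0)
Segment 1: (9,0) -> (7,0)
Segment 2: (7,0) -> (8,0)
Segment 3: (8,0) -> (2,0)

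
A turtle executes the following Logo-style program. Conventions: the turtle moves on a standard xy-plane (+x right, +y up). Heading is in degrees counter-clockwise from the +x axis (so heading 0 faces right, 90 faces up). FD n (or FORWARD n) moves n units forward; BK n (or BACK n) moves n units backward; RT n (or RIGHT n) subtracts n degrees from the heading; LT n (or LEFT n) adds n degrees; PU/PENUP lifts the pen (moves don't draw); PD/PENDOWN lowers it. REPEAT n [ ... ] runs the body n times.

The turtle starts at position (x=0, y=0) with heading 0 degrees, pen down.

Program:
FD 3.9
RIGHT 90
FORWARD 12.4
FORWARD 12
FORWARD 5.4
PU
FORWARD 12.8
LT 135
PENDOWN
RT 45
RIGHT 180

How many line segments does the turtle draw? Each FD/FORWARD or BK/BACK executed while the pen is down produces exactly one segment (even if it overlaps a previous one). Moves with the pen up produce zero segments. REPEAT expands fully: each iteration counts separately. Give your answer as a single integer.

Executing turtle program step by step:
Start: pos=(0,0), heading=0, pen down
FD 3.9: (0,0) -> (3.9,0) [heading=0, draw]
RT 90: heading 0 -> 270
FD 12.4: (3.9,0) -> (3.9,-12.4) [heading=270, draw]
FD 12: (3.9,-12.4) -> (3.9,-24.4) [heading=270, draw]
FD 5.4: (3.9,-24.4) -> (3.9,-29.8) [heading=270, draw]
PU: pen up
FD 12.8: (3.9,-29.8) -> (3.9,-42.6) [heading=270, move]
LT 135: heading 270 -> 45
PD: pen down
RT 45: heading 45 -> 0
RT 180: heading 0 -> 180
Final: pos=(3.9,-42.6), heading=180, 4 segment(s) drawn
Segments drawn: 4

Answer: 4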